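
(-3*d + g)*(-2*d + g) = 6*d^2 - 5*d*g + g^2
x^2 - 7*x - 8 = (x - 8)*(x + 1)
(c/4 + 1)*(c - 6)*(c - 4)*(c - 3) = c^4/4 - 9*c^3/4 + c^2/2 + 36*c - 72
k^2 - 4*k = k*(k - 4)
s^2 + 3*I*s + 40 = (s - 5*I)*(s + 8*I)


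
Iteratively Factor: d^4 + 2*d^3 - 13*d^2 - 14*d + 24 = (d - 3)*(d^3 + 5*d^2 + 2*d - 8) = (d - 3)*(d - 1)*(d^2 + 6*d + 8) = (d - 3)*(d - 1)*(d + 4)*(d + 2)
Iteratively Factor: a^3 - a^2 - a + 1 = (a - 1)*(a^2 - 1) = (a - 1)*(a + 1)*(a - 1)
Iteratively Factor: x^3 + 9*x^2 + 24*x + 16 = (x + 4)*(x^2 + 5*x + 4) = (x + 4)^2*(x + 1)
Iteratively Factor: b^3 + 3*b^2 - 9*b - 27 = (b - 3)*(b^2 + 6*b + 9) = (b - 3)*(b + 3)*(b + 3)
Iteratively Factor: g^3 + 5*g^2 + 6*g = (g + 3)*(g^2 + 2*g) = (g + 2)*(g + 3)*(g)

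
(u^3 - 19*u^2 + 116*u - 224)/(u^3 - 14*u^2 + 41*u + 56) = (u - 4)/(u + 1)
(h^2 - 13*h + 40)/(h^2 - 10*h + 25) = (h - 8)/(h - 5)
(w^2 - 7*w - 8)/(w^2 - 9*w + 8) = (w + 1)/(w - 1)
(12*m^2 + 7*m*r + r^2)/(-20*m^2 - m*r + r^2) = (3*m + r)/(-5*m + r)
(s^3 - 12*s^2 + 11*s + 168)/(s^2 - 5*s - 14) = (s^2 - 5*s - 24)/(s + 2)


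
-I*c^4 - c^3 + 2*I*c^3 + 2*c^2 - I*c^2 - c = c*(c - 1)*(c - I)*(-I*c + I)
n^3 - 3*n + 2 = (n - 1)^2*(n + 2)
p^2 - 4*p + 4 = (p - 2)^2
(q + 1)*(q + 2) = q^2 + 3*q + 2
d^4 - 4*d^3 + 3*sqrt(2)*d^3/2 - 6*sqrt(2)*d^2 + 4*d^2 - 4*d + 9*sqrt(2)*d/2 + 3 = (d - 3)*(d - 1)*(d + sqrt(2)/2)*(d + sqrt(2))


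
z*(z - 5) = z^2 - 5*z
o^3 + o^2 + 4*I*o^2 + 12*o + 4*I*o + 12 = (o + 1)*(o - 2*I)*(o + 6*I)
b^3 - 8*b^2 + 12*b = b*(b - 6)*(b - 2)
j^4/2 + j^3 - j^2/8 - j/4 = j*(j/2 + 1)*(j - 1/2)*(j + 1/2)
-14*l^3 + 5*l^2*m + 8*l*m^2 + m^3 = (-l + m)*(2*l + m)*(7*l + m)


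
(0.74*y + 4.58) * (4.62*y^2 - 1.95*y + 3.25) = 3.4188*y^3 + 19.7166*y^2 - 6.526*y + 14.885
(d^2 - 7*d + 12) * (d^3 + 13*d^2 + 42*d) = d^5 + 6*d^4 - 37*d^3 - 138*d^2 + 504*d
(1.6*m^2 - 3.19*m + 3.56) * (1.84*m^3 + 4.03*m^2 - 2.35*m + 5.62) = 2.944*m^5 + 0.5784*m^4 - 10.0653*m^3 + 30.8353*m^2 - 26.2938*m + 20.0072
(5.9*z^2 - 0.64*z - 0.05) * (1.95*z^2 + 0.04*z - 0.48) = 11.505*z^4 - 1.012*z^3 - 2.9551*z^2 + 0.3052*z + 0.024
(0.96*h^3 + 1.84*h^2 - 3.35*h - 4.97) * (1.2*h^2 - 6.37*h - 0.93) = 1.152*h^5 - 3.9072*h^4 - 16.6336*h^3 + 13.6643*h^2 + 34.7744*h + 4.6221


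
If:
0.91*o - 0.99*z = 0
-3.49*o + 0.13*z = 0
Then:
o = 0.00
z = 0.00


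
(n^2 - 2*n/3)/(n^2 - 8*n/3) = (3*n - 2)/(3*n - 8)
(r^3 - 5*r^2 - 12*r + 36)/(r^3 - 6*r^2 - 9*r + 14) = (r^3 - 5*r^2 - 12*r + 36)/(r^3 - 6*r^2 - 9*r + 14)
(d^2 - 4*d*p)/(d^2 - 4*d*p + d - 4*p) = d/(d + 1)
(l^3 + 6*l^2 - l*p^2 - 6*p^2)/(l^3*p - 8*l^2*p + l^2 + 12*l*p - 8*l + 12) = (l^3 + 6*l^2 - l*p^2 - 6*p^2)/(l^3*p - 8*l^2*p + l^2 + 12*l*p - 8*l + 12)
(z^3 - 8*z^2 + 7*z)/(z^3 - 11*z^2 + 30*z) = (z^2 - 8*z + 7)/(z^2 - 11*z + 30)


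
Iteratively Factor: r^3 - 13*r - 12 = (r + 3)*(r^2 - 3*r - 4) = (r + 1)*(r + 3)*(r - 4)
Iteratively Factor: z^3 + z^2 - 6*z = (z - 2)*(z^2 + 3*z) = (z - 2)*(z + 3)*(z)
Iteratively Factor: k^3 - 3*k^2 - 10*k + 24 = (k + 3)*(k^2 - 6*k + 8) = (k - 2)*(k + 3)*(k - 4)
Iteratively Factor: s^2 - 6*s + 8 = (s - 2)*(s - 4)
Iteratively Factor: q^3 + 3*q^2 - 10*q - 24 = (q + 2)*(q^2 + q - 12) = (q + 2)*(q + 4)*(q - 3)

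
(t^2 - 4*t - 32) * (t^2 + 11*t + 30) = t^4 + 7*t^3 - 46*t^2 - 472*t - 960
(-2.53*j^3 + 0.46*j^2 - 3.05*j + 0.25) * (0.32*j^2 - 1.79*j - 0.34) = -0.8096*j^5 + 4.6759*j^4 - 0.9392*j^3 + 5.3831*j^2 + 0.5895*j - 0.085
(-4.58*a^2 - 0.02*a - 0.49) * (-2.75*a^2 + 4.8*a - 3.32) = 12.595*a^4 - 21.929*a^3 + 16.4571*a^2 - 2.2856*a + 1.6268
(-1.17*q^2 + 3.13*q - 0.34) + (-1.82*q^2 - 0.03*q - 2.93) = -2.99*q^2 + 3.1*q - 3.27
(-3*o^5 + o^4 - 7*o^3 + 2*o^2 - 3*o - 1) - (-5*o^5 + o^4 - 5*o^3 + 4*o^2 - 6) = 2*o^5 - 2*o^3 - 2*o^2 - 3*o + 5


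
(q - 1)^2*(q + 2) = q^3 - 3*q + 2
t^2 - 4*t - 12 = (t - 6)*(t + 2)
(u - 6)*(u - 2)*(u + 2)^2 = u^4 - 4*u^3 - 16*u^2 + 16*u + 48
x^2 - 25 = (x - 5)*(x + 5)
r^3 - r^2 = r^2*(r - 1)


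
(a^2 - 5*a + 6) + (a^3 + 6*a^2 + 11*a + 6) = a^3 + 7*a^2 + 6*a + 12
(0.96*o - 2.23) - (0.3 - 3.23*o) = 4.19*o - 2.53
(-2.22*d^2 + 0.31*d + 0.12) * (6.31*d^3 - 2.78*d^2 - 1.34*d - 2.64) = -14.0082*d^5 + 8.1277*d^4 + 2.8702*d^3 + 5.1118*d^2 - 0.9792*d - 0.3168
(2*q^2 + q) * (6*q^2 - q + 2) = 12*q^4 + 4*q^3 + 3*q^2 + 2*q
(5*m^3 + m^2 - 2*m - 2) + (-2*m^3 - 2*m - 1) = 3*m^3 + m^2 - 4*m - 3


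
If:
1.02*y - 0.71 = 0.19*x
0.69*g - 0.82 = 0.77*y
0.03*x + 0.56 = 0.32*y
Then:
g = 4.33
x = 11.39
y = 2.82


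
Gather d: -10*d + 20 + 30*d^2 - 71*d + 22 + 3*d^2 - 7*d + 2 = 33*d^2 - 88*d + 44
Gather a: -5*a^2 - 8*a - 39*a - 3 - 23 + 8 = -5*a^2 - 47*a - 18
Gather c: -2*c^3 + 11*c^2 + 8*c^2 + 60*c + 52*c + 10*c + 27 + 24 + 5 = -2*c^3 + 19*c^2 + 122*c + 56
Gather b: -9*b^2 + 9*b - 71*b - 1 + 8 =-9*b^2 - 62*b + 7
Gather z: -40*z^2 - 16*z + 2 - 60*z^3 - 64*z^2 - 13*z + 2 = -60*z^3 - 104*z^2 - 29*z + 4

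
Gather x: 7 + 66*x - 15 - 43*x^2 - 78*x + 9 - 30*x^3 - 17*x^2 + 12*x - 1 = -30*x^3 - 60*x^2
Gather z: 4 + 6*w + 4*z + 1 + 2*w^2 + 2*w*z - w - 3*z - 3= 2*w^2 + 5*w + z*(2*w + 1) + 2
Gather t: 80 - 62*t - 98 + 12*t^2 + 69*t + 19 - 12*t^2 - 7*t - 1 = 0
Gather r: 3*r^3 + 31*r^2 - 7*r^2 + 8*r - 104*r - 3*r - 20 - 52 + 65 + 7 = 3*r^3 + 24*r^2 - 99*r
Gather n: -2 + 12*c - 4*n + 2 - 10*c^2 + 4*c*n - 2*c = -10*c^2 + 10*c + n*(4*c - 4)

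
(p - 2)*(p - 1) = p^2 - 3*p + 2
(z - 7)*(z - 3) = z^2 - 10*z + 21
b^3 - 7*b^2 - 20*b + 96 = (b - 8)*(b - 3)*(b + 4)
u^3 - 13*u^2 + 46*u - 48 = (u - 8)*(u - 3)*(u - 2)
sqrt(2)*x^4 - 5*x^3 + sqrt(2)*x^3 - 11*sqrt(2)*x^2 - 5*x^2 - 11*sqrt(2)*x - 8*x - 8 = (x + 1)*(x - 4*sqrt(2))*(x + sqrt(2))*(sqrt(2)*x + 1)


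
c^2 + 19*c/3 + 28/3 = (c + 7/3)*(c + 4)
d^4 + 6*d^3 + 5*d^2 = d^2*(d + 1)*(d + 5)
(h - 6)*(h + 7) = h^2 + h - 42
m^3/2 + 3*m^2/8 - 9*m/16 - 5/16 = (m/2 + 1/4)*(m - 1)*(m + 5/4)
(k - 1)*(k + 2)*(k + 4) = k^3 + 5*k^2 + 2*k - 8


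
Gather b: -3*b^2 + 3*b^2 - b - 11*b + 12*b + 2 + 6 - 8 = 0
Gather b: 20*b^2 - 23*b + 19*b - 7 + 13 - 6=20*b^2 - 4*b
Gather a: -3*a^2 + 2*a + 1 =-3*a^2 + 2*a + 1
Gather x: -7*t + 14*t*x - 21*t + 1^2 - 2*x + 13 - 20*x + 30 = -28*t + x*(14*t - 22) + 44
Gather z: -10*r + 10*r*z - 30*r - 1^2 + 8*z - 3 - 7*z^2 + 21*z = -40*r - 7*z^2 + z*(10*r + 29) - 4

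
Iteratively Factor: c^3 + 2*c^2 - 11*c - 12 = (c - 3)*(c^2 + 5*c + 4) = (c - 3)*(c + 1)*(c + 4)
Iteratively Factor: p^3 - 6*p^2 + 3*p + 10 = (p - 5)*(p^2 - p - 2) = (p - 5)*(p - 2)*(p + 1)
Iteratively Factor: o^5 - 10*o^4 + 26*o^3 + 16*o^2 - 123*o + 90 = (o - 3)*(o^4 - 7*o^3 + 5*o^2 + 31*o - 30) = (o - 3)^2*(o^3 - 4*o^2 - 7*o + 10) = (o - 3)^2*(o - 1)*(o^2 - 3*o - 10) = (o - 3)^2*(o - 1)*(o + 2)*(o - 5)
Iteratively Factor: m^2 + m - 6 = (m - 2)*(m + 3)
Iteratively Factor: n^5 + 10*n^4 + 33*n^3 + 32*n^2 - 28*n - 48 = (n + 3)*(n^4 + 7*n^3 + 12*n^2 - 4*n - 16) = (n + 3)*(n + 4)*(n^3 + 3*n^2 - 4) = (n + 2)*(n + 3)*(n + 4)*(n^2 + n - 2) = (n - 1)*(n + 2)*(n + 3)*(n + 4)*(n + 2)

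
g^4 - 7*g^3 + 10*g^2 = g^2*(g - 5)*(g - 2)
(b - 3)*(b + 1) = b^2 - 2*b - 3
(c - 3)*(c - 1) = c^2 - 4*c + 3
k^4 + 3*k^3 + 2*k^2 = k^2*(k + 1)*(k + 2)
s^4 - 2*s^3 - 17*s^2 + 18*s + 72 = (s - 4)*(s - 3)*(s + 2)*(s + 3)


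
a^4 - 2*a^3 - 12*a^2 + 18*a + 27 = (a - 3)^2*(a + 1)*(a + 3)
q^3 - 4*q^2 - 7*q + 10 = (q - 5)*(q - 1)*(q + 2)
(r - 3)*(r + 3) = r^2 - 9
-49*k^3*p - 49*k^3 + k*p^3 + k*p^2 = (-7*k + p)*(7*k + p)*(k*p + k)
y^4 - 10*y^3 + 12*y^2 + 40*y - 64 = (y - 8)*(y - 2)^2*(y + 2)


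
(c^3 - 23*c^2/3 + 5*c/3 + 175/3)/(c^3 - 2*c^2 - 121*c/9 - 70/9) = 3*(c - 5)/(3*c + 2)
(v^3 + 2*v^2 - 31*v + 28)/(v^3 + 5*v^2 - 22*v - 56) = (v - 1)/(v + 2)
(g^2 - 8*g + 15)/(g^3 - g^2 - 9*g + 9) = (g - 5)/(g^2 + 2*g - 3)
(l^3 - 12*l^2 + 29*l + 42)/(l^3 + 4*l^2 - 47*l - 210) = (l^2 - 5*l - 6)/(l^2 + 11*l + 30)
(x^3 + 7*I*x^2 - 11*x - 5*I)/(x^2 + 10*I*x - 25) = (x^2 + 2*I*x - 1)/(x + 5*I)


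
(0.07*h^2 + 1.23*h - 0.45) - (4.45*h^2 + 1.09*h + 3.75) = -4.38*h^2 + 0.14*h - 4.2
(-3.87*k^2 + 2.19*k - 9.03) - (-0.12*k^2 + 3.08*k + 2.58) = -3.75*k^2 - 0.89*k - 11.61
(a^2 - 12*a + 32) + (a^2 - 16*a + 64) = 2*a^2 - 28*a + 96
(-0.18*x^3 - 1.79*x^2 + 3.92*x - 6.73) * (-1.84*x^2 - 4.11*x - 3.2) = 0.3312*x^5 + 4.0334*x^4 + 0.7201*x^3 + 2.0*x^2 + 15.1163*x + 21.536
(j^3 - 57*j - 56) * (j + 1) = j^4 + j^3 - 57*j^2 - 113*j - 56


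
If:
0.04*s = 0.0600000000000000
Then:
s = 1.50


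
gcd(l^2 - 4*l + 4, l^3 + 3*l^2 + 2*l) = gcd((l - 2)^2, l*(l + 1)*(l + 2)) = 1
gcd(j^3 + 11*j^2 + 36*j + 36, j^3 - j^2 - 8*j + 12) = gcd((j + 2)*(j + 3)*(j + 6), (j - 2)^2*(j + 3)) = j + 3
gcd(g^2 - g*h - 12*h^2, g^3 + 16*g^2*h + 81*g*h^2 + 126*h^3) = g + 3*h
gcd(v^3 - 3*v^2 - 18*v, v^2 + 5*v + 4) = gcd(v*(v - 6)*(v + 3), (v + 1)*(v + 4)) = 1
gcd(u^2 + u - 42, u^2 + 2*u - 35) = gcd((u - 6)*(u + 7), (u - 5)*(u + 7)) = u + 7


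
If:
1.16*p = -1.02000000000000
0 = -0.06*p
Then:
No Solution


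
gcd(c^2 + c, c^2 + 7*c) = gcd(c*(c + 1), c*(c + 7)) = c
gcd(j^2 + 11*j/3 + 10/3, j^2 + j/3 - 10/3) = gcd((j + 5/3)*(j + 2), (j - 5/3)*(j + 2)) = j + 2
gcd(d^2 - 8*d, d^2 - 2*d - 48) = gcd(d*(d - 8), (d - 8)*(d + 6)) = d - 8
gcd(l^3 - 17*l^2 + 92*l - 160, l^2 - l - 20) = l - 5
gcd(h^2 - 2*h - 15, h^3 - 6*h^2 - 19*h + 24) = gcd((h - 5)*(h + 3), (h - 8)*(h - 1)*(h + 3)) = h + 3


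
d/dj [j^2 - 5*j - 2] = 2*j - 5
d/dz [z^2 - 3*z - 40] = 2*z - 3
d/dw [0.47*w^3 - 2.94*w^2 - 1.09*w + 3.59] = 1.41*w^2 - 5.88*w - 1.09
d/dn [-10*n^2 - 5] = -20*n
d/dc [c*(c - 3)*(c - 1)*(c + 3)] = 4*c^3 - 3*c^2 - 18*c + 9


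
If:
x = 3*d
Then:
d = x/3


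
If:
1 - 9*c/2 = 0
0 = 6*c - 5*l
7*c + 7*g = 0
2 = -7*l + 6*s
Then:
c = 2/9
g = -2/9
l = 4/15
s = 29/45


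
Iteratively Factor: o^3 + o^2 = (o + 1)*(o^2) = o*(o + 1)*(o)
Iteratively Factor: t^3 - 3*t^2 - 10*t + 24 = (t - 4)*(t^2 + t - 6) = (t - 4)*(t - 2)*(t + 3)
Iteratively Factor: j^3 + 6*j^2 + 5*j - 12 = (j + 3)*(j^2 + 3*j - 4) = (j + 3)*(j + 4)*(j - 1)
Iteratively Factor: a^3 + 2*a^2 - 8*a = (a - 2)*(a^2 + 4*a) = (a - 2)*(a + 4)*(a)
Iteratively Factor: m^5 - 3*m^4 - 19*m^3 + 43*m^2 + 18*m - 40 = (m - 5)*(m^4 + 2*m^3 - 9*m^2 - 2*m + 8) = (m - 5)*(m - 2)*(m^3 + 4*m^2 - m - 4) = (m - 5)*(m - 2)*(m - 1)*(m^2 + 5*m + 4) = (m - 5)*(m - 2)*(m - 1)*(m + 4)*(m + 1)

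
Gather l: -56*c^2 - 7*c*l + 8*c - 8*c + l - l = -56*c^2 - 7*c*l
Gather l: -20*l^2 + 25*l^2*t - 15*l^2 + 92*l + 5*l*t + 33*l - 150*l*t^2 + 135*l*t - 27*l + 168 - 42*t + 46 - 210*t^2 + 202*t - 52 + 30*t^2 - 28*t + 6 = l^2*(25*t - 35) + l*(-150*t^2 + 140*t + 98) - 180*t^2 + 132*t + 168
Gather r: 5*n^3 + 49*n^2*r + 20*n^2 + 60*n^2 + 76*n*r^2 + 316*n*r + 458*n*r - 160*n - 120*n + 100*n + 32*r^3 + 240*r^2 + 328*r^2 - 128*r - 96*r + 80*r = 5*n^3 + 80*n^2 - 180*n + 32*r^3 + r^2*(76*n + 568) + r*(49*n^2 + 774*n - 144)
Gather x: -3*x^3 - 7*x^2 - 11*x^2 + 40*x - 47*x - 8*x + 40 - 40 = -3*x^3 - 18*x^2 - 15*x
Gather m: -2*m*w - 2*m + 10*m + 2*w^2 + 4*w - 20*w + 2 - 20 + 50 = m*(8 - 2*w) + 2*w^2 - 16*w + 32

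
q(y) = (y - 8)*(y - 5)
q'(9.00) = 5.00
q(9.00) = 4.00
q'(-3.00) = -19.00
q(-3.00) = 88.00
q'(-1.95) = -16.90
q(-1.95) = 69.15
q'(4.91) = -3.18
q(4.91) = 0.28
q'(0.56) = -11.88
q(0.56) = 33.03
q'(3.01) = -6.98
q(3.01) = 9.93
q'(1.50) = -10.00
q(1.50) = 22.75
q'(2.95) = -7.10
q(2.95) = 10.35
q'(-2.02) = -17.04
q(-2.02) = 70.34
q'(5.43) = -2.14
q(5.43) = -1.11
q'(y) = 2*y - 13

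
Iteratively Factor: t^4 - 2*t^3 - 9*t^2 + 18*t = (t - 3)*(t^3 + t^2 - 6*t) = t*(t - 3)*(t^2 + t - 6) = t*(t - 3)*(t - 2)*(t + 3)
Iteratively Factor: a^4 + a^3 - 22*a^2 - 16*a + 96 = (a + 4)*(a^3 - 3*a^2 - 10*a + 24) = (a - 4)*(a + 4)*(a^2 + a - 6) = (a - 4)*(a - 2)*(a + 4)*(a + 3)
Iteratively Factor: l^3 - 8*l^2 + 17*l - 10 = (l - 2)*(l^2 - 6*l + 5) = (l - 5)*(l - 2)*(l - 1)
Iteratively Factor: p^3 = (p)*(p^2) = p^2*(p)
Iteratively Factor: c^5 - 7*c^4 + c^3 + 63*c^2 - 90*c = (c + 3)*(c^4 - 10*c^3 + 31*c^2 - 30*c) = (c - 5)*(c + 3)*(c^3 - 5*c^2 + 6*c) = (c - 5)*(c - 3)*(c + 3)*(c^2 - 2*c) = c*(c - 5)*(c - 3)*(c + 3)*(c - 2)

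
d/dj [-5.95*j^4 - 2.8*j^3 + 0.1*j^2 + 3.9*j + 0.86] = -23.8*j^3 - 8.4*j^2 + 0.2*j + 3.9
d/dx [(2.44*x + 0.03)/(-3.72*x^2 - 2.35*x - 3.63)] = (9.0768*x^2 + 0.2232*x - 8.7867)/(13.8384*x^4 + 17.484*x^3 + 32.5297*x^2 + 17.061*x + 13.1769)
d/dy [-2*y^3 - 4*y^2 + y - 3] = -6*y^2 - 8*y + 1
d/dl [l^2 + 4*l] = 2*l + 4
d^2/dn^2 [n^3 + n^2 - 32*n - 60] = 6*n + 2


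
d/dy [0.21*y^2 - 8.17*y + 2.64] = 0.42*y - 8.17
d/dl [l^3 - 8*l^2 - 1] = l*(3*l - 16)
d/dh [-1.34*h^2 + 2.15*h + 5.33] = 2.15 - 2.68*h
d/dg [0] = 0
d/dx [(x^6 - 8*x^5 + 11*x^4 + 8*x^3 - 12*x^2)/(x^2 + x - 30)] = x*(4*x^6 - 19*x^5 - 190*x^4 + 1241*x^3 - 1304*x^2 - 732*x + 720)/(x^4 + 2*x^3 - 59*x^2 - 60*x + 900)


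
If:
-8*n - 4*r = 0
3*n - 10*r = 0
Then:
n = 0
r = 0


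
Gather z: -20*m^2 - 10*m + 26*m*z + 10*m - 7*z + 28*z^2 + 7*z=-20*m^2 + 26*m*z + 28*z^2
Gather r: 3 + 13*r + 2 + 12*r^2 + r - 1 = 12*r^2 + 14*r + 4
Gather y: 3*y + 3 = 3*y + 3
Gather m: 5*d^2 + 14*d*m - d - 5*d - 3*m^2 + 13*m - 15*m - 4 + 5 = 5*d^2 - 6*d - 3*m^2 + m*(14*d - 2) + 1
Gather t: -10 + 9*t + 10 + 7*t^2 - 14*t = 7*t^2 - 5*t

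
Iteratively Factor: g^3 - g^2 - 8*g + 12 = (g - 2)*(g^2 + g - 6) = (g - 2)^2*(g + 3)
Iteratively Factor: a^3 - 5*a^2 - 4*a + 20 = (a - 5)*(a^2 - 4) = (a - 5)*(a + 2)*(a - 2)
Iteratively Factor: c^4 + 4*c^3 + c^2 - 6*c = (c)*(c^3 + 4*c^2 + c - 6) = c*(c + 2)*(c^2 + 2*c - 3) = c*(c - 1)*(c + 2)*(c + 3)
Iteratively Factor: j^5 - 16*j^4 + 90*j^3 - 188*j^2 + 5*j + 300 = (j - 5)*(j^4 - 11*j^3 + 35*j^2 - 13*j - 60) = (j - 5)*(j - 3)*(j^3 - 8*j^2 + 11*j + 20) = (j - 5)^2*(j - 3)*(j^2 - 3*j - 4) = (j - 5)^2*(j - 4)*(j - 3)*(j + 1)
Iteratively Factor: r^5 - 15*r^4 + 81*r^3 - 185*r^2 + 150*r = (r - 5)*(r^4 - 10*r^3 + 31*r^2 - 30*r) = r*(r - 5)*(r^3 - 10*r^2 + 31*r - 30) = r*(r - 5)*(r - 3)*(r^2 - 7*r + 10) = r*(r - 5)^2*(r - 3)*(r - 2)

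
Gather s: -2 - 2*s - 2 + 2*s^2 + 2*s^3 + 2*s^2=2*s^3 + 4*s^2 - 2*s - 4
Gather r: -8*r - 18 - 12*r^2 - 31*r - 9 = -12*r^2 - 39*r - 27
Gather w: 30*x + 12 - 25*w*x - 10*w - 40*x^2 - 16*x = w*(-25*x - 10) - 40*x^2 + 14*x + 12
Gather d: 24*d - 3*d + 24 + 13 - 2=21*d + 35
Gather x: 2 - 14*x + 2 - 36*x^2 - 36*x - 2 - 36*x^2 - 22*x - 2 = -72*x^2 - 72*x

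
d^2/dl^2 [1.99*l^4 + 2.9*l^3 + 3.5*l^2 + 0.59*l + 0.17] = 23.88*l^2 + 17.4*l + 7.0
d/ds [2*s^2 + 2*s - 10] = 4*s + 2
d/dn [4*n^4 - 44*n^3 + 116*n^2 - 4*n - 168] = 16*n^3 - 132*n^2 + 232*n - 4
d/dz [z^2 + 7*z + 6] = 2*z + 7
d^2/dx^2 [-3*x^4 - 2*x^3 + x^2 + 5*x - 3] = -36*x^2 - 12*x + 2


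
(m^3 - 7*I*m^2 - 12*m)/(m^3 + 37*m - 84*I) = m/(m + 7*I)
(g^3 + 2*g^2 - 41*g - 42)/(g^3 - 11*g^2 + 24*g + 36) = (g + 7)/(g - 6)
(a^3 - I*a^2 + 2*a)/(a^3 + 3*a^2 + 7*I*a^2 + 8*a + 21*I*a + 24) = a*(a^2 - I*a + 2)/(a^3 + a^2*(3 + 7*I) + a*(8 + 21*I) + 24)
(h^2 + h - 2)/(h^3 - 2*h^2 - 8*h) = (h - 1)/(h*(h - 4))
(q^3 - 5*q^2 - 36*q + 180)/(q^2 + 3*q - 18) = (q^2 - 11*q + 30)/(q - 3)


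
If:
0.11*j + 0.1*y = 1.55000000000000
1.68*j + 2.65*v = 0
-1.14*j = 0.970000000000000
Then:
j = -0.85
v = 0.54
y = 16.44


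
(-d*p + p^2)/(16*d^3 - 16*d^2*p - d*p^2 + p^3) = p/(-16*d^2 + p^2)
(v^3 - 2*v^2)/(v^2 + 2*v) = v*(v - 2)/(v + 2)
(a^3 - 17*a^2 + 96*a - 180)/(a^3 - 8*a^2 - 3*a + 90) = (a - 6)/(a + 3)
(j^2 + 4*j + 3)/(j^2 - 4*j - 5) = (j + 3)/(j - 5)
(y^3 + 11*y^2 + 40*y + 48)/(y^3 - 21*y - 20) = (y^2 + 7*y + 12)/(y^2 - 4*y - 5)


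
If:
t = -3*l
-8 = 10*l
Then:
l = -4/5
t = 12/5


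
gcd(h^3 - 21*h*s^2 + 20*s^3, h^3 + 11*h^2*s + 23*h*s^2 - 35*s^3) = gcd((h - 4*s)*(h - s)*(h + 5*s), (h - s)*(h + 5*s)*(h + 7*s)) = -h^2 - 4*h*s + 5*s^2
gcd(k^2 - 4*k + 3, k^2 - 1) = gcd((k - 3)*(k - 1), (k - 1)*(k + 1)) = k - 1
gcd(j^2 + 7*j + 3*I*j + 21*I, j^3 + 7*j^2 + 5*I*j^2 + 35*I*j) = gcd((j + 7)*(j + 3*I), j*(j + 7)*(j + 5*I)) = j + 7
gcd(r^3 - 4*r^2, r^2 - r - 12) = r - 4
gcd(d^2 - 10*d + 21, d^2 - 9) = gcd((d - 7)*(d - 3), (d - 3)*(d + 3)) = d - 3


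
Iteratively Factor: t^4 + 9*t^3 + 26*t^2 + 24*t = (t + 3)*(t^3 + 6*t^2 + 8*t) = (t + 2)*(t + 3)*(t^2 + 4*t) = (t + 2)*(t + 3)*(t + 4)*(t)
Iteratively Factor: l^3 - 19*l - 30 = (l + 3)*(l^2 - 3*l - 10) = (l + 2)*(l + 3)*(l - 5)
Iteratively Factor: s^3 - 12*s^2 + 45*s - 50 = (s - 5)*(s^2 - 7*s + 10) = (s - 5)^2*(s - 2)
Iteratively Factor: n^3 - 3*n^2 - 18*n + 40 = (n - 2)*(n^2 - n - 20) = (n - 5)*(n - 2)*(n + 4)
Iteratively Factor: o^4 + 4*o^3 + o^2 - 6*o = (o - 1)*(o^3 + 5*o^2 + 6*o) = (o - 1)*(o + 3)*(o^2 + 2*o) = (o - 1)*(o + 2)*(o + 3)*(o)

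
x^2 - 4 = (x - 2)*(x + 2)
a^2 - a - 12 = (a - 4)*(a + 3)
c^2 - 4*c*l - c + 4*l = (c - 1)*(c - 4*l)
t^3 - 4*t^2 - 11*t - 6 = (t - 6)*(t + 1)^2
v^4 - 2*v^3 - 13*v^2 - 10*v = v*(v - 5)*(v + 1)*(v + 2)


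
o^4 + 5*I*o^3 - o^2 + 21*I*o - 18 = (o - 2*I)*(o + I)*(o + 3*I)^2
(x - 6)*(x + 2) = x^2 - 4*x - 12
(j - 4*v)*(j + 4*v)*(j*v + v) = j^3*v + j^2*v - 16*j*v^3 - 16*v^3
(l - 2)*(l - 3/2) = l^2 - 7*l/2 + 3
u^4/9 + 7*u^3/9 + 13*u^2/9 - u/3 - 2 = (u/3 + 1)^2*(u - 1)*(u + 2)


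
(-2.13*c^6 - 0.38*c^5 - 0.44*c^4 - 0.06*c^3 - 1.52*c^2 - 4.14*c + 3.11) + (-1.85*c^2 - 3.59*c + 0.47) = -2.13*c^6 - 0.38*c^5 - 0.44*c^4 - 0.06*c^3 - 3.37*c^2 - 7.73*c + 3.58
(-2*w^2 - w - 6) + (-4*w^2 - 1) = -6*w^2 - w - 7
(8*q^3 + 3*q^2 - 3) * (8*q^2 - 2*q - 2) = 64*q^5 + 8*q^4 - 22*q^3 - 30*q^2 + 6*q + 6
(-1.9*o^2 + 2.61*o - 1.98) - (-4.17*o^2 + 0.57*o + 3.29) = 2.27*o^2 + 2.04*o - 5.27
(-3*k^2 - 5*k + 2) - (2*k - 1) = -3*k^2 - 7*k + 3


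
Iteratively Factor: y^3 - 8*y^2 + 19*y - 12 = (y - 3)*(y^2 - 5*y + 4) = (y - 3)*(y - 1)*(y - 4)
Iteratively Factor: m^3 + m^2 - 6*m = (m - 2)*(m^2 + 3*m) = m*(m - 2)*(m + 3)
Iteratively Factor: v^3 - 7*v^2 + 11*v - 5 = (v - 1)*(v^2 - 6*v + 5) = (v - 1)^2*(v - 5)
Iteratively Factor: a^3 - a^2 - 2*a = (a - 2)*(a^2 + a) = (a - 2)*(a + 1)*(a)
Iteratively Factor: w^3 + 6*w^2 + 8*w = (w + 4)*(w^2 + 2*w) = w*(w + 4)*(w + 2)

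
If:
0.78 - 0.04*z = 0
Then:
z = 19.50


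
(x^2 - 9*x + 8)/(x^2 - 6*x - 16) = (x - 1)/(x + 2)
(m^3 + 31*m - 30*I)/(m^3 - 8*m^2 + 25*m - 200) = (m^3 + 31*m - 30*I)/(m^3 - 8*m^2 + 25*m - 200)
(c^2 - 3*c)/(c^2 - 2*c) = (c - 3)/(c - 2)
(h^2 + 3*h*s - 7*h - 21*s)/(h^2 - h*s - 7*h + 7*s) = (-h - 3*s)/(-h + s)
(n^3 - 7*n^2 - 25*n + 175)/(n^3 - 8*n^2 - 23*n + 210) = (n - 5)/(n - 6)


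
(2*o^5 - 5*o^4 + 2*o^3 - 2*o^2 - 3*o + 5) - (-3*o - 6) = 2*o^5 - 5*o^4 + 2*o^3 - 2*o^2 + 11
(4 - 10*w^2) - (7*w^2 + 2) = 2 - 17*w^2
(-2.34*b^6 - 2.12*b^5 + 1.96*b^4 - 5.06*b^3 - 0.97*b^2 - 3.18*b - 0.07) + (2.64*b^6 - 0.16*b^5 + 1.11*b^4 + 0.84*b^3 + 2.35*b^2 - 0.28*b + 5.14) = 0.3*b^6 - 2.28*b^5 + 3.07*b^4 - 4.22*b^3 + 1.38*b^2 - 3.46*b + 5.07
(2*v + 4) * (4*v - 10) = 8*v^2 - 4*v - 40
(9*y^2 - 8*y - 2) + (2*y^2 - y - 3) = 11*y^2 - 9*y - 5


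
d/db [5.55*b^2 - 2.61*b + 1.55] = 11.1*b - 2.61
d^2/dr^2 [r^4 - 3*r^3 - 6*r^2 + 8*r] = 12*r^2 - 18*r - 12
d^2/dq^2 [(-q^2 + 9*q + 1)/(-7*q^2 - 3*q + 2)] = 2*(-462*q^3 - 105*q^2 - 441*q - 73)/(343*q^6 + 441*q^5 - 105*q^4 - 225*q^3 + 30*q^2 + 36*q - 8)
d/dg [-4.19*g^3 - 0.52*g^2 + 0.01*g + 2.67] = -12.57*g^2 - 1.04*g + 0.01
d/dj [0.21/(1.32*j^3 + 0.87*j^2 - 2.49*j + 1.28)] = (-0.8316*j^2 - 0.3654*j + 0.5229)/(1.32*j^3 + 0.87*j^2 - 2.49*j + 1.28)^2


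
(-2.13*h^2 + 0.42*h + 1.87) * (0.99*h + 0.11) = -2.1087*h^3 + 0.1815*h^2 + 1.8975*h + 0.2057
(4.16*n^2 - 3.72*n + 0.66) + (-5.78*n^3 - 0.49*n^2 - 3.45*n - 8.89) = -5.78*n^3 + 3.67*n^2 - 7.17*n - 8.23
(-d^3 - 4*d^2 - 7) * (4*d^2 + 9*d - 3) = -4*d^5 - 25*d^4 - 33*d^3 - 16*d^2 - 63*d + 21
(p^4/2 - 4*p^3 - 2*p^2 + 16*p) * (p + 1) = p^5/2 - 7*p^4/2 - 6*p^3 + 14*p^2 + 16*p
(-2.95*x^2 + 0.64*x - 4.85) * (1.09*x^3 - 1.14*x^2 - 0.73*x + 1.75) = -3.2155*x^5 + 4.0606*x^4 - 3.8626*x^3 - 0.100700000000002*x^2 + 4.6605*x - 8.4875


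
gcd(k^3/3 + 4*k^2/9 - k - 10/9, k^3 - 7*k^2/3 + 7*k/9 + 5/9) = k - 5/3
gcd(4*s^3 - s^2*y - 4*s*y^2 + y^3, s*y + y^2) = s + y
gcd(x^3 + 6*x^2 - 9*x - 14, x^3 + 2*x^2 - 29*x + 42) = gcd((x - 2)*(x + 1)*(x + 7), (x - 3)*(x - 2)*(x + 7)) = x^2 + 5*x - 14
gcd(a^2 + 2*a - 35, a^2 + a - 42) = a + 7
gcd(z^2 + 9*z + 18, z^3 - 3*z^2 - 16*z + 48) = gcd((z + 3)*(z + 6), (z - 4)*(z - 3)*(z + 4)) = 1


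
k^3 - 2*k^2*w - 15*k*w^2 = k*(k - 5*w)*(k + 3*w)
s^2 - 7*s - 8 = (s - 8)*(s + 1)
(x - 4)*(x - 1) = x^2 - 5*x + 4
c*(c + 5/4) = c^2 + 5*c/4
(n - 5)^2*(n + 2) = n^3 - 8*n^2 + 5*n + 50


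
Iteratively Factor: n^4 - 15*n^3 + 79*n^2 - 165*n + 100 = (n - 5)*(n^3 - 10*n^2 + 29*n - 20) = (n - 5)*(n - 1)*(n^2 - 9*n + 20) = (n - 5)^2*(n - 1)*(n - 4)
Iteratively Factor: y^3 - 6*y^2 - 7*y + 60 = (y - 4)*(y^2 - 2*y - 15) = (y - 4)*(y + 3)*(y - 5)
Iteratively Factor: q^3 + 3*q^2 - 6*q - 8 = (q + 4)*(q^2 - q - 2) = (q - 2)*(q + 4)*(q + 1)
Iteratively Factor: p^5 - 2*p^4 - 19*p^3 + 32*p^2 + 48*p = (p + 1)*(p^4 - 3*p^3 - 16*p^2 + 48*p) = p*(p + 1)*(p^3 - 3*p^2 - 16*p + 48) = p*(p + 1)*(p + 4)*(p^2 - 7*p + 12) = p*(p - 4)*(p + 1)*(p + 4)*(p - 3)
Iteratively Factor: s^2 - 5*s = (s)*(s - 5)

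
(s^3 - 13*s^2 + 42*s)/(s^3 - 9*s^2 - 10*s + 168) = s/(s + 4)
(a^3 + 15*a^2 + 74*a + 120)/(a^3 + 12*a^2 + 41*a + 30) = (a + 4)/(a + 1)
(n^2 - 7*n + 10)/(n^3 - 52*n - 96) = (-n^2 + 7*n - 10)/(-n^3 + 52*n + 96)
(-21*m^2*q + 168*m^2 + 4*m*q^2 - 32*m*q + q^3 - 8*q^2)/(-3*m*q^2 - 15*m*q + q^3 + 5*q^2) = (7*m*q - 56*m + q^2 - 8*q)/(q*(q + 5))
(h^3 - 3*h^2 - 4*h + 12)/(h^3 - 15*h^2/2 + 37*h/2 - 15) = 2*(h + 2)/(2*h - 5)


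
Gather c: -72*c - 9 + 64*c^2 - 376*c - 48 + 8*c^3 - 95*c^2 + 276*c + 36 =8*c^3 - 31*c^2 - 172*c - 21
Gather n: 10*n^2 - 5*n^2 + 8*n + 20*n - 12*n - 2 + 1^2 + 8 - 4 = 5*n^2 + 16*n + 3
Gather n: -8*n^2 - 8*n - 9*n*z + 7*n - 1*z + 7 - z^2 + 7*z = -8*n^2 + n*(-9*z - 1) - z^2 + 6*z + 7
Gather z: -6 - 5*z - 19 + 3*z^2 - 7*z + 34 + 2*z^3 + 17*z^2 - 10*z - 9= 2*z^3 + 20*z^2 - 22*z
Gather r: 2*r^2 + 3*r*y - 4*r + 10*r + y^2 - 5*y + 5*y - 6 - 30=2*r^2 + r*(3*y + 6) + y^2 - 36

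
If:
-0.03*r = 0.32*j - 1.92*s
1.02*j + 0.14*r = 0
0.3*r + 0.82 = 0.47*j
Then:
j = 0.31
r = -2.25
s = 0.02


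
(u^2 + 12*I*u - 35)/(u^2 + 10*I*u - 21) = (u + 5*I)/(u + 3*I)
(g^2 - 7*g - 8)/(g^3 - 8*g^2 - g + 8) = 1/(g - 1)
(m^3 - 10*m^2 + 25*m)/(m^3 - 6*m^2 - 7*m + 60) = m*(m - 5)/(m^2 - m - 12)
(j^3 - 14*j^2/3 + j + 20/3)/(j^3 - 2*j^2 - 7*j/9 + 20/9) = 3*(j - 4)/(3*j - 4)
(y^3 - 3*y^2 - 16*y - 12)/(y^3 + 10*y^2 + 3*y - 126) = (y^3 - 3*y^2 - 16*y - 12)/(y^3 + 10*y^2 + 3*y - 126)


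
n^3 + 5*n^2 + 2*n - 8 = (n - 1)*(n + 2)*(n + 4)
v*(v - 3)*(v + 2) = v^3 - v^2 - 6*v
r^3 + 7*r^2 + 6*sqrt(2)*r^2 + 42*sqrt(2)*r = r*(r + 7)*(r + 6*sqrt(2))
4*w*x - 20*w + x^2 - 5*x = (4*w + x)*(x - 5)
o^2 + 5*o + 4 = (o + 1)*(o + 4)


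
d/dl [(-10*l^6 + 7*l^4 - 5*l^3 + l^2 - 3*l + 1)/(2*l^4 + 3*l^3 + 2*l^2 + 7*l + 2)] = (-40*l^9 - 90*l^8 - 80*l^7 - 319*l^6 - 96*l^5 + 152*l^4 - 4*l^3 - 26*l^2 - 13)/(4*l^8 + 12*l^7 + 17*l^6 + 40*l^5 + 54*l^4 + 40*l^3 + 57*l^2 + 28*l + 4)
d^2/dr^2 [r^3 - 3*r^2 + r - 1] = 6*r - 6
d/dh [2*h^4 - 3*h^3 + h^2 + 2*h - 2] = 8*h^3 - 9*h^2 + 2*h + 2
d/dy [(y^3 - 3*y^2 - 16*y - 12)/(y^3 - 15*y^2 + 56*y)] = 12*(-y^4 + 12*y^3 - 31*y^2 - 30*y + 56)/(y^2*(y^4 - 30*y^3 + 337*y^2 - 1680*y + 3136))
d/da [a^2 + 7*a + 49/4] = 2*a + 7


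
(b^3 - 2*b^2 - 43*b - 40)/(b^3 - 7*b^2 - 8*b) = (b + 5)/b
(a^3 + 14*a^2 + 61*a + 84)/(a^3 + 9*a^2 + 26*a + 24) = (a + 7)/(a + 2)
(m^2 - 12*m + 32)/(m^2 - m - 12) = (m - 8)/(m + 3)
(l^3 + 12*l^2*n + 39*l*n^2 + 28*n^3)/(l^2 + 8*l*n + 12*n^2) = (l^3 + 12*l^2*n + 39*l*n^2 + 28*n^3)/(l^2 + 8*l*n + 12*n^2)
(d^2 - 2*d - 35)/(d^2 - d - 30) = (d - 7)/(d - 6)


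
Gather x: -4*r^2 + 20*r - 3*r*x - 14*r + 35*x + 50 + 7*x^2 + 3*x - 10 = -4*r^2 + 6*r + 7*x^2 + x*(38 - 3*r) + 40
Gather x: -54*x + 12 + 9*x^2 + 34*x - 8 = 9*x^2 - 20*x + 4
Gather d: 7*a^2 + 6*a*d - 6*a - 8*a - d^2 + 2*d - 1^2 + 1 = 7*a^2 - 14*a - d^2 + d*(6*a + 2)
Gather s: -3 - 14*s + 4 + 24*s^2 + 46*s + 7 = 24*s^2 + 32*s + 8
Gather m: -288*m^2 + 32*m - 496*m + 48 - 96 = -288*m^2 - 464*m - 48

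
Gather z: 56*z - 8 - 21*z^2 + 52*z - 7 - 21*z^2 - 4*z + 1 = -42*z^2 + 104*z - 14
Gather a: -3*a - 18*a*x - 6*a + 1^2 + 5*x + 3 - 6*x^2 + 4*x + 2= a*(-18*x - 9) - 6*x^2 + 9*x + 6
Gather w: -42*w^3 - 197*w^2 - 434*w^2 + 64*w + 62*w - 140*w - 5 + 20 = -42*w^3 - 631*w^2 - 14*w + 15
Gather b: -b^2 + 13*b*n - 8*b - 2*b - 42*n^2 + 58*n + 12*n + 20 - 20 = -b^2 + b*(13*n - 10) - 42*n^2 + 70*n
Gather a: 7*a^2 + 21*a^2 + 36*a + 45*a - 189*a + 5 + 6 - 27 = 28*a^2 - 108*a - 16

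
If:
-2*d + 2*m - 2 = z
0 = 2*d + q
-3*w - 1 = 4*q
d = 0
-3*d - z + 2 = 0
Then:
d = 0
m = 2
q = 0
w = -1/3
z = 2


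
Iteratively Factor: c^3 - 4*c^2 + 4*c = (c - 2)*(c^2 - 2*c) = (c - 2)^2*(c)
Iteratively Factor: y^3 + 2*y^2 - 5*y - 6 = (y - 2)*(y^2 + 4*y + 3) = (y - 2)*(y + 1)*(y + 3)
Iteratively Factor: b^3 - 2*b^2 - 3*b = (b + 1)*(b^2 - 3*b) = b*(b + 1)*(b - 3)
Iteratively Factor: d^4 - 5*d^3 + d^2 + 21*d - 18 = (d - 3)*(d^3 - 2*d^2 - 5*d + 6) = (d - 3)^2*(d^2 + d - 2) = (d - 3)^2*(d + 2)*(d - 1)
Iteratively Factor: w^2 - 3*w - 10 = (w + 2)*(w - 5)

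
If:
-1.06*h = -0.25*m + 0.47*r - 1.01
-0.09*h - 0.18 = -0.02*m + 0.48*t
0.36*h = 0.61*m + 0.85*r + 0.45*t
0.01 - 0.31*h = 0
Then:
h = 0.03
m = -1.46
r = 1.30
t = -0.44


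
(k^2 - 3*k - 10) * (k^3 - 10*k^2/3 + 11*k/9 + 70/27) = k^5 - 19*k^4/3 + 11*k^3/9 + 871*k^2/27 - 20*k - 700/27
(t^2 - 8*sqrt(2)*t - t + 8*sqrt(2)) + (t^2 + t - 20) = 2*t^2 - 8*sqrt(2)*t - 20 + 8*sqrt(2)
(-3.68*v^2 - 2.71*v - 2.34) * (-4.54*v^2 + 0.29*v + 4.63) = 16.7072*v^4 + 11.2362*v^3 - 7.2007*v^2 - 13.2259*v - 10.8342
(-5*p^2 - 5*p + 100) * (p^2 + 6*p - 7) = -5*p^4 - 35*p^3 + 105*p^2 + 635*p - 700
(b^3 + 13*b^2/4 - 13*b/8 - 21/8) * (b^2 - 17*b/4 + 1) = b^5 - b^4 - 231*b^3/16 + 241*b^2/32 + 305*b/32 - 21/8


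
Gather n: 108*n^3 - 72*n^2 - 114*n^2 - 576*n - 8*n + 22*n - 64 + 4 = 108*n^3 - 186*n^2 - 562*n - 60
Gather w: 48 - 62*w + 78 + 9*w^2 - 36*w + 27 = 9*w^2 - 98*w + 153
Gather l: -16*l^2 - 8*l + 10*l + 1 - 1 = -16*l^2 + 2*l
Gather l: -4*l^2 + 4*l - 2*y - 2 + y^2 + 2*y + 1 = -4*l^2 + 4*l + y^2 - 1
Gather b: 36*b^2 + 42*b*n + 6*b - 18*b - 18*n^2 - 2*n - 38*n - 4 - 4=36*b^2 + b*(42*n - 12) - 18*n^2 - 40*n - 8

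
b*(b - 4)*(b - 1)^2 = b^4 - 6*b^3 + 9*b^2 - 4*b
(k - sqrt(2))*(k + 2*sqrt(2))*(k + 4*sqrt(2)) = k^3 + 5*sqrt(2)*k^2 + 4*k - 16*sqrt(2)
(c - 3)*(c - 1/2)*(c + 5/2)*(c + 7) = c^4 + 6*c^3 - 57*c^2/4 - 47*c + 105/4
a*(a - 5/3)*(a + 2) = a^3 + a^2/3 - 10*a/3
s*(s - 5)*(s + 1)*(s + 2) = s^4 - 2*s^3 - 13*s^2 - 10*s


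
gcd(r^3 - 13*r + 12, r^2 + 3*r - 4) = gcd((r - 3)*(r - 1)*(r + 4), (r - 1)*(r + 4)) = r^2 + 3*r - 4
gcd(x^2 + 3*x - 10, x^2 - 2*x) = x - 2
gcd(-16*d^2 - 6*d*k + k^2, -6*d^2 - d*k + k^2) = 2*d + k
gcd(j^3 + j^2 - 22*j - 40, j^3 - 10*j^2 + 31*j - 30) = j - 5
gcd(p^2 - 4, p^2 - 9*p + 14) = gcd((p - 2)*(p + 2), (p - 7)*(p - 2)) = p - 2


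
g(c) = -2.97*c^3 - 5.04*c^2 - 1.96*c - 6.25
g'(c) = -8.91*c^2 - 10.08*c - 1.96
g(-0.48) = -6.14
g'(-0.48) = 0.83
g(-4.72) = 203.03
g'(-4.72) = -152.88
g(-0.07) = -6.14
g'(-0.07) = -1.30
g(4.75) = -447.58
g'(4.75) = -250.87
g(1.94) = -50.71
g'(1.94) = -55.05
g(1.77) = -41.98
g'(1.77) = -47.72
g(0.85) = -13.38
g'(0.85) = -16.97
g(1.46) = -29.10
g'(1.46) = -35.67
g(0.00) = -6.25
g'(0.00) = -1.96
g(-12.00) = 4423.67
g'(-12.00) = -1164.04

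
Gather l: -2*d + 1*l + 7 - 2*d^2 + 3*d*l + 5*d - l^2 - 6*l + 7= -2*d^2 + 3*d - l^2 + l*(3*d - 5) + 14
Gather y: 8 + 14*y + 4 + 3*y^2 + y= 3*y^2 + 15*y + 12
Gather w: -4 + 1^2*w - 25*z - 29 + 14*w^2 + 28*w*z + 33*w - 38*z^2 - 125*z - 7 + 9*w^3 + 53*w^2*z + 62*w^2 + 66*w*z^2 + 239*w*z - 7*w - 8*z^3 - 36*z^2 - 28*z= 9*w^3 + w^2*(53*z + 76) + w*(66*z^2 + 267*z + 27) - 8*z^3 - 74*z^2 - 178*z - 40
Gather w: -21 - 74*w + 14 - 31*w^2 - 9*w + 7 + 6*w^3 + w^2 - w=6*w^3 - 30*w^2 - 84*w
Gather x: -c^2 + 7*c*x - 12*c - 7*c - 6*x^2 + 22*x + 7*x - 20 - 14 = -c^2 - 19*c - 6*x^2 + x*(7*c + 29) - 34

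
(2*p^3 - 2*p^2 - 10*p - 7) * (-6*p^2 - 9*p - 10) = -12*p^5 - 6*p^4 + 58*p^3 + 152*p^2 + 163*p + 70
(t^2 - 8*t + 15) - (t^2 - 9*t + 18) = t - 3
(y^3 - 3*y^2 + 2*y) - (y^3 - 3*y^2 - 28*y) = 30*y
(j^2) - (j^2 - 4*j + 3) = 4*j - 3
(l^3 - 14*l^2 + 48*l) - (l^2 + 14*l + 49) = l^3 - 15*l^2 + 34*l - 49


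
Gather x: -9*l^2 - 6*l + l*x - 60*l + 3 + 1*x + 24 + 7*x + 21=-9*l^2 - 66*l + x*(l + 8) + 48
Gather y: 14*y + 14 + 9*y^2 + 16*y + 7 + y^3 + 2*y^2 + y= y^3 + 11*y^2 + 31*y + 21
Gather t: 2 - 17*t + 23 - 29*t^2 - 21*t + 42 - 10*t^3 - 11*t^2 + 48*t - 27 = -10*t^3 - 40*t^2 + 10*t + 40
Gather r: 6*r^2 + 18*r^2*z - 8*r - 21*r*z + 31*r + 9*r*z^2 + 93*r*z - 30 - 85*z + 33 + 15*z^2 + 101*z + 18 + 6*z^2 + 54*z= r^2*(18*z + 6) + r*(9*z^2 + 72*z + 23) + 21*z^2 + 70*z + 21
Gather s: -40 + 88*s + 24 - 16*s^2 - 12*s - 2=-16*s^2 + 76*s - 18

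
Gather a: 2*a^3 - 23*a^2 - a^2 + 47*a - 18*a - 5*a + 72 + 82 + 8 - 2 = 2*a^3 - 24*a^2 + 24*a + 160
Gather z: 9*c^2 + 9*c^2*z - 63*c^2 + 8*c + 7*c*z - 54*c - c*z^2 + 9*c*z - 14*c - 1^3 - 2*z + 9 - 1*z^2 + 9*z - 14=-54*c^2 - 60*c + z^2*(-c - 1) + z*(9*c^2 + 16*c + 7) - 6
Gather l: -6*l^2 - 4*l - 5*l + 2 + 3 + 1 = -6*l^2 - 9*l + 6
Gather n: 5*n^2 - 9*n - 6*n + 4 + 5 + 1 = 5*n^2 - 15*n + 10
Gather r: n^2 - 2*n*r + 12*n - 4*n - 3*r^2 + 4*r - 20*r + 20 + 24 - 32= n^2 + 8*n - 3*r^2 + r*(-2*n - 16) + 12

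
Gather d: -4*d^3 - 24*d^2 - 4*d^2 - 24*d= -4*d^3 - 28*d^2 - 24*d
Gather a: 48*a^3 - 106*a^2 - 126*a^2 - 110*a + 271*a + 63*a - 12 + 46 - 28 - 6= 48*a^3 - 232*a^2 + 224*a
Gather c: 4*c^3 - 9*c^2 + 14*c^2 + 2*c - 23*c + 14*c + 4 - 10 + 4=4*c^3 + 5*c^2 - 7*c - 2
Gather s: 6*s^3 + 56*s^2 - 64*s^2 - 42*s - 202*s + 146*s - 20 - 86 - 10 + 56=6*s^3 - 8*s^2 - 98*s - 60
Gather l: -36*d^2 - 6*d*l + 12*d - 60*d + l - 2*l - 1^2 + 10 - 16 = -36*d^2 - 48*d + l*(-6*d - 1) - 7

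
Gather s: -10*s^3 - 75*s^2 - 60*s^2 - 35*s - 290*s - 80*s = -10*s^3 - 135*s^2 - 405*s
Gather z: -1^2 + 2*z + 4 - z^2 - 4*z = -z^2 - 2*z + 3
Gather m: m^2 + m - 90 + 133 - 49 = m^2 + m - 6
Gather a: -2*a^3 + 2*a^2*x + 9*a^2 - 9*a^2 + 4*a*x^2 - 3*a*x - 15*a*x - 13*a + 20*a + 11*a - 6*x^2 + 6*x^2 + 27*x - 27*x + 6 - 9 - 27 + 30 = -2*a^3 + 2*a^2*x + a*(4*x^2 - 18*x + 18)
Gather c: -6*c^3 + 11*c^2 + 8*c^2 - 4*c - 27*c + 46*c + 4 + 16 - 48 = -6*c^3 + 19*c^2 + 15*c - 28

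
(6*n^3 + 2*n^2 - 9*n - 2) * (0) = 0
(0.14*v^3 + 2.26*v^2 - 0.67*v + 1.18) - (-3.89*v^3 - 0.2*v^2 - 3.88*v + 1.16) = 4.03*v^3 + 2.46*v^2 + 3.21*v + 0.02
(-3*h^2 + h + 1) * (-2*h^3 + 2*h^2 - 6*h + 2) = 6*h^5 - 8*h^4 + 18*h^3 - 10*h^2 - 4*h + 2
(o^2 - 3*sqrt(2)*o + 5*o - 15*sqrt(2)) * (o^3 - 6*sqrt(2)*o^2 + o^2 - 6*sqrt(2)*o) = o^5 - 9*sqrt(2)*o^4 + 6*o^4 - 54*sqrt(2)*o^3 + 41*o^3 - 45*sqrt(2)*o^2 + 216*o^2 + 180*o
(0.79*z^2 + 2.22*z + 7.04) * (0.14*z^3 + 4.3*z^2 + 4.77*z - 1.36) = 0.1106*z^5 + 3.7078*z^4 + 14.2999*z^3 + 39.787*z^2 + 30.5616*z - 9.5744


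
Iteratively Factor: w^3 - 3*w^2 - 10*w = (w - 5)*(w^2 + 2*w) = w*(w - 5)*(w + 2)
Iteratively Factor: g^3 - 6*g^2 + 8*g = (g - 4)*(g^2 - 2*g) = g*(g - 4)*(g - 2)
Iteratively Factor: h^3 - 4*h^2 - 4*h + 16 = (h + 2)*(h^2 - 6*h + 8) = (h - 2)*(h + 2)*(h - 4)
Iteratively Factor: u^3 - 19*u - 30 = (u - 5)*(u^2 + 5*u + 6) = (u - 5)*(u + 2)*(u + 3)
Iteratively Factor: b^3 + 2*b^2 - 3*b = (b)*(b^2 + 2*b - 3) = b*(b + 3)*(b - 1)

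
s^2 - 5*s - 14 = (s - 7)*(s + 2)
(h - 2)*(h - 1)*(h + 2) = h^3 - h^2 - 4*h + 4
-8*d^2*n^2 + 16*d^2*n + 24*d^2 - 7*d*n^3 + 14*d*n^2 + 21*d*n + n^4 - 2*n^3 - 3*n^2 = (-8*d + n)*(d + n)*(n - 3)*(n + 1)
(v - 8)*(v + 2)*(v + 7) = v^3 + v^2 - 58*v - 112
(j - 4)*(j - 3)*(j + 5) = j^3 - 2*j^2 - 23*j + 60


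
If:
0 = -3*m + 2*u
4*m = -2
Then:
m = -1/2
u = -3/4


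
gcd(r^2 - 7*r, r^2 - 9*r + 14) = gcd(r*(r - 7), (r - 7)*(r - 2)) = r - 7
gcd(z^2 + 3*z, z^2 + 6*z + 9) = z + 3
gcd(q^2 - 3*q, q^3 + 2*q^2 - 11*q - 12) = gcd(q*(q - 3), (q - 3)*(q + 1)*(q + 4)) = q - 3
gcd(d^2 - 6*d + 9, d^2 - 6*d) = 1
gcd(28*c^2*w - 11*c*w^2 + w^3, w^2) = w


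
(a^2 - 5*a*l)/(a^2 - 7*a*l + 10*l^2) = a/(a - 2*l)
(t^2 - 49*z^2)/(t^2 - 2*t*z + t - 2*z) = (t^2 - 49*z^2)/(t^2 - 2*t*z + t - 2*z)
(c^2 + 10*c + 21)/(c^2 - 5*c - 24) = (c + 7)/(c - 8)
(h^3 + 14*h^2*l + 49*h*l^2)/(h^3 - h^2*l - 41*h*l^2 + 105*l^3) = h*(h + 7*l)/(h^2 - 8*h*l + 15*l^2)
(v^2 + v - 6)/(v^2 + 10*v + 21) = (v - 2)/(v + 7)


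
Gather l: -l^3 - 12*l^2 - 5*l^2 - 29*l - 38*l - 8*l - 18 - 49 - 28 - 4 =-l^3 - 17*l^2 - 75*l - 99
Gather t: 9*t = 9*t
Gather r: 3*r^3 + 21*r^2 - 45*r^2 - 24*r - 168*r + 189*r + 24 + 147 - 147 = 3*r^3 - 24*r^2 - 3*r + 24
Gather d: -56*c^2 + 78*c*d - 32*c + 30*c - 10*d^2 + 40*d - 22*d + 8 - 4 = -56*c^2 - 2*c - 10*d^2 + d*(78*c + 18) + 4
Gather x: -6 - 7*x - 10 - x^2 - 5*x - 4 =-x^2 - 12*x - 20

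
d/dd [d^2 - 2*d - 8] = 2*d - 2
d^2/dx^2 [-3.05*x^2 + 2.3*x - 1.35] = -6.10000000000000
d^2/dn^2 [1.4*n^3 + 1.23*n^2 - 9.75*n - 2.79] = 8.4*n + 2.46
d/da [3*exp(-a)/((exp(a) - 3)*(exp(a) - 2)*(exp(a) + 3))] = 6*(-2*exp(3*a) + 3*exp(2*a) + 9*exp(a) - 9)*exp(-a)/(exp(6*a) - 4*exp(5*a) - 14*exp(4*a) + 72*exp(3*a) + 9*exp(2*a) - 324*exp(a) + 324)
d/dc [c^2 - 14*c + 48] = 2*c - 14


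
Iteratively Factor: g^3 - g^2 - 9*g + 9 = (g - 3)*(g^2 + 2*g - 3) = (g - 3)*(g - 1)*(g + 3)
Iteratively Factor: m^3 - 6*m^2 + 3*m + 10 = (m - 2)*(m^2 - 4*m - 5) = (m - 5)*(m - 2)*(m + 1)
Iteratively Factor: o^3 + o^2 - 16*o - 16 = (o + 1)*(o^2 - 16) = (o + 1)*(o + 4)*(o - 4)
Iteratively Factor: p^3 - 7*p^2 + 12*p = (p - 4)*(p^2 - 3*p) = p*(p - 4)*(p - 3)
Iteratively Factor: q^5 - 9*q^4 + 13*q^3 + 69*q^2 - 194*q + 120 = (q - 2)*(q^4 - 7*q^3 - q^2 + 67*q - 60) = (q - 2)*(q + 3)*(q^3 - 10*q^2 + 29*q - 20) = (q - 2)*(q - 1)*(q + 3)*(q^2 - 9*q + 20) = (q - 4)*(q - 2)*(q - 1)*(q + 3)*(q - 5)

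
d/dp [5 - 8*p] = -8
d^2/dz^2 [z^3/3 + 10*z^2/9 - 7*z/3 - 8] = 2*z + 20/9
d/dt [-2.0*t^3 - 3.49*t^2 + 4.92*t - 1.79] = -6.0*t^2 - 6.98*t + 4.92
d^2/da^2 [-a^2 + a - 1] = -2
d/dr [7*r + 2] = 7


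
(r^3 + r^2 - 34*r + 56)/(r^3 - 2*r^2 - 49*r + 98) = (r - 4)/(r - 7)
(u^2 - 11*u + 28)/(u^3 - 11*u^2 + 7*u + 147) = (u - 4)/(u^2 - 4*u - 21)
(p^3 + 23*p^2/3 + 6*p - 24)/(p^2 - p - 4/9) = 3*(p^2 + 9*p + 18)/(3*p + 1)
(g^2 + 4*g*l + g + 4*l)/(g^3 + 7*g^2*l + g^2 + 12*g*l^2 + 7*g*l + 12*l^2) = 1/(g + 3*l)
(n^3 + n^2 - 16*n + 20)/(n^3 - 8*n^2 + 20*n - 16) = (n + 5)/(n - 4)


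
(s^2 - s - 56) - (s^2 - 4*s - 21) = 3*s - 35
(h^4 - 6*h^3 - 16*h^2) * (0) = 0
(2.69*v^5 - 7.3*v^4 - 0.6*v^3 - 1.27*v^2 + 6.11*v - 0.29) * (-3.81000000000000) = -10.2489*v^5 + 27.813*v^4 + 2.286*v^3 + 4.8387*v^2 - 23.2791*v + 1.1049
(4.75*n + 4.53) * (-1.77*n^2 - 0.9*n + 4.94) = -8.4075*n^3 - 12.2931*n^2 + 19.388*n + 22.3782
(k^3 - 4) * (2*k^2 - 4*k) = 2*k^5 - 4*k^4 - 8*k^2 + 16*k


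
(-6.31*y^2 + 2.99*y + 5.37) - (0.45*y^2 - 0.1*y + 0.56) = -6.76*y^2 + 3.09*y + 4.81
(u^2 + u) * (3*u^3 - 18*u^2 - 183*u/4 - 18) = 3*u^5 - 15*u^4 - 255*u^3/4 - 255*u^2/4 - 18*u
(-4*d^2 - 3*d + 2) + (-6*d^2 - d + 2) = -10*d^2 - 4*d + 4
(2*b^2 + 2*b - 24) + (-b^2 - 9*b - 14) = b^2 - 7*b - 38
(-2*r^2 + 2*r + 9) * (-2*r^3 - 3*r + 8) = 4*r^5 - 4*r^4 - 12*r^3 - 22*r^2 - 11*r + 72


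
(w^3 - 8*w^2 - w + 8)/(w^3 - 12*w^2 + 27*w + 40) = (w - 1)/(w - 5)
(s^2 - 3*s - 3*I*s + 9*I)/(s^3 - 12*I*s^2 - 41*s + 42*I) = (s - 3)/(s^2 - 9*I*s - 14)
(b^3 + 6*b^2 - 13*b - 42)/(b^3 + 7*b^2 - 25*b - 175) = (b^2 - b - 6)/(b^2 - 25)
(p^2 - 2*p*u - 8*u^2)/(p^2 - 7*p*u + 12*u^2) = (p + 2*u)/(p - 3*u)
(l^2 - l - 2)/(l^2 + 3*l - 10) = (l + 1)/(l + 5)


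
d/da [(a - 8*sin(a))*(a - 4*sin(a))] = -12*a*cos(a) + 2*a - 12*sin(a) + 32*sin(2*a)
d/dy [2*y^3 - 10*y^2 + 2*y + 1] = 6*y^2 - 20*y + 2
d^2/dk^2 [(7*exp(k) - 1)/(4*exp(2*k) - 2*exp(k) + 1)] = (112*exp(4*k) - 8*exp(3*k) - 144*exp(2*k) + 26*exp(k) + 5)*exp(k)/(64*exp(6*k) - 96*exp(5*k) + 96*exp(4*k) - 56*exp(3*k) + 24*exp(2*k) - 6*exp(k) + 1)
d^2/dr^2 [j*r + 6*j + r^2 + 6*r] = 2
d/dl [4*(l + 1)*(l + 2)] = 8*l + 12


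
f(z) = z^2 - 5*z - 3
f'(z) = 2*z - 5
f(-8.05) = 102.05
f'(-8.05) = -21.10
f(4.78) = -4.05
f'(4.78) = 4.56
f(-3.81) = 30.57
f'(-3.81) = -12.62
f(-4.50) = 39.75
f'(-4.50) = -14.00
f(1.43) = -8.11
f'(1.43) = -2.14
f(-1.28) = 5.04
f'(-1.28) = -7.56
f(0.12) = -3.59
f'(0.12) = -4.76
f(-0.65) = 0.67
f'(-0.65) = -6.30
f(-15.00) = 297.00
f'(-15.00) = -35.00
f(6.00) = 3.00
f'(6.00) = 7.00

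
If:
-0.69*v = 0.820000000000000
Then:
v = -1.19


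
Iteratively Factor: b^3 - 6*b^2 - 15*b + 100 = (b - 5)*(b^2 - b - 20) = (b - 5)^2*(b + 4)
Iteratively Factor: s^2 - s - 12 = (s - 4)*(s + 3)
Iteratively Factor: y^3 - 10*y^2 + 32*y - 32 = (y - 4)*(y^2 - 6*y + 8) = (y - 4)^2*(y - 2)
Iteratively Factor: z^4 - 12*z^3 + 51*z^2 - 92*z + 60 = (z - 3)*(z^3 - 9*z^2 + 24*z - 20) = (z - 3)*(z - 2)*(z^2 - 7*z + 10) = (z - 3)*(z - 2)^2*(z - 5)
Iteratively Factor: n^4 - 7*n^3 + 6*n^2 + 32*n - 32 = (n + 2)*(n^3 - 9*n^2 + 24*n - 16) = (n - 1)*(n + 2)*(n^2 - 8*n + 16) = (n - 4)*(n - 1)*(n + 2)*(n - 4)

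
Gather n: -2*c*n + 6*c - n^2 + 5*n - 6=6*c - n^2 + n*(5 - 2*c) - 6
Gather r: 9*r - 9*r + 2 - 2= 0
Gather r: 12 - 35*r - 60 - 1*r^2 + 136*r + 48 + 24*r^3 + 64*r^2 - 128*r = 24*r^3 + 63*r^2 - 27*r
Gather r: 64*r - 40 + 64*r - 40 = 128*r - 80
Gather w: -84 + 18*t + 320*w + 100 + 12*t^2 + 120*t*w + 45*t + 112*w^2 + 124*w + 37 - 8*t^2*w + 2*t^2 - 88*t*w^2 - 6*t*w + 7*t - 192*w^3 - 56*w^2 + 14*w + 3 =14*t^2 + 70*t - 192*w^3 + w^2*(56 - 88*t) + w*(-8*t^2 + 114*t + 458) + 56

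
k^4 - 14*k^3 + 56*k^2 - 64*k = k*(k - 8)*(k - 4)*(k - 2)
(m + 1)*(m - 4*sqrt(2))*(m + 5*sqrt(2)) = m^3 + m^2 + sqrt(2)*m^2 - 40*m + sqrt(2)*m - 40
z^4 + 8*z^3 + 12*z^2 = z^2*(z + 2)*(z + 6)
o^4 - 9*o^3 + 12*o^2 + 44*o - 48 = (o - 6)*(o - 4)*(o - 1)*(o + 2)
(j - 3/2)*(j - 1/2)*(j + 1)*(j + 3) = j^4 + 2*j^3 - 17*j^2/4 - 3*j + 9/4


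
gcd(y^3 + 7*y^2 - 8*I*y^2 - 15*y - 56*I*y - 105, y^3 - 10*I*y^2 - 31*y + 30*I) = y^2 - 8*I*y - 15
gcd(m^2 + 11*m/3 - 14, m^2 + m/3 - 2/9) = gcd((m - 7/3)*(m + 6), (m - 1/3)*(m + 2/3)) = 1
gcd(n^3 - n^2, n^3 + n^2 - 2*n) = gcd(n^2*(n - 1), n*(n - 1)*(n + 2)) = n^2 - n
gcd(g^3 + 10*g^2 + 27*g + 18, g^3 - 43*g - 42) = g^2 + 7*g + 6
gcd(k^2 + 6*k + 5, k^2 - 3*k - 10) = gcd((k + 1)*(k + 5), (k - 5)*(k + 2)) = 1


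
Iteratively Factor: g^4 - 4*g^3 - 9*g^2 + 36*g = (g + 3)*(g^3 - 7*g^2 + 12*g) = g*(g + 3)*(g^2 - 7*g + 12) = g*(g - 4)*(g + 3)*(g - 3)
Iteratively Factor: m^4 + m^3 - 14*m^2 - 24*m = (m + 2)*(m^3 - m^2 - 12*m) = m*(m + 2)*(m^2 - m - 12) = m*(m - 4)*(m + 2)*(m + 3)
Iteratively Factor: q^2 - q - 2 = (q - 2)*(q + 1)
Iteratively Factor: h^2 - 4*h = (h)*(h - 4)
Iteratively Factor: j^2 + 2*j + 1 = (j + 1)*(j + 1)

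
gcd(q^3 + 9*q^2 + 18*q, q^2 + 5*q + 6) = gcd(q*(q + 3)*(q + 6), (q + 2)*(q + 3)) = q + 3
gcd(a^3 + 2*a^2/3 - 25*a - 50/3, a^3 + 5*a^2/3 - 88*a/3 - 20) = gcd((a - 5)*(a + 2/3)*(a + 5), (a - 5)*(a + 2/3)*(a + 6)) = a^2 - 13*a/3 - 10/3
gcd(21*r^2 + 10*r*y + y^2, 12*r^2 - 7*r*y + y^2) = 1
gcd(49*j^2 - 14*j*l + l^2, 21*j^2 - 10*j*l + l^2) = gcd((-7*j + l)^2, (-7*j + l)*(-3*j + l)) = 7*j - l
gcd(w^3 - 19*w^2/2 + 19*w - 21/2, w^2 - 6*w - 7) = w - 7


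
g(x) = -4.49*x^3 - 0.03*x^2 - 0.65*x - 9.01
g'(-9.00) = -1091.18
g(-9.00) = 3267.62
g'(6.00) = -485.93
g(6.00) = -983.83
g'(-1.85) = -46.64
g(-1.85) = 20.52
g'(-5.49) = -406.31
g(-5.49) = 736.61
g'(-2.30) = -71.77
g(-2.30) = 46.96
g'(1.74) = -41.54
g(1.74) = -33.89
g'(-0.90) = -11.51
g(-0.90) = -5.18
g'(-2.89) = -112.98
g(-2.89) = 101.00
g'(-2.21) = -66.31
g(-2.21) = 40.74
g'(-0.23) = -1.35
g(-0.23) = -8.81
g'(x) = -13.47*x^2 - 0.06*x - 0.65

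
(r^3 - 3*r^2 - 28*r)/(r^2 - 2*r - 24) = r*(r - 7)/(r - 6)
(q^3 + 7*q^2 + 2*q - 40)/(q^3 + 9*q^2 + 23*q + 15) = (q^2 + 2*q - 8)/(q^2 + 4*q + 3)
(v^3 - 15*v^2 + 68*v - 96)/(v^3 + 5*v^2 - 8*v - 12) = (v^3 - 15*v^2 + 68*v - 96)/(v^3 + 5*v^2 - 8*v - 12)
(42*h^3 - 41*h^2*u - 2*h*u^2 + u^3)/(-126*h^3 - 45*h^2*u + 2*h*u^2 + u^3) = (-h + u)/(3*h + u)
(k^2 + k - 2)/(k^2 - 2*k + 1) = (k + 2)/(k - 1)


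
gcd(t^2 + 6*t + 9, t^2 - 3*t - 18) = t + 3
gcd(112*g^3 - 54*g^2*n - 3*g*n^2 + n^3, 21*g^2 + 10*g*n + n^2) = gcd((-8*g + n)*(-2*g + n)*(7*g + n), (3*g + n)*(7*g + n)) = 7*g + n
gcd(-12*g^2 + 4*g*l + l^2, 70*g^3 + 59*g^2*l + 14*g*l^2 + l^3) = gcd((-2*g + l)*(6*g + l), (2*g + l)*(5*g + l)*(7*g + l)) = 1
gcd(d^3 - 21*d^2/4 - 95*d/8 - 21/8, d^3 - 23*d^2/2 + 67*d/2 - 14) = d - 7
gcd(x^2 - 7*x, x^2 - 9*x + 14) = x - 7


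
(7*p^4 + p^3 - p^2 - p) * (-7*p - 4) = -49*p^5 - 35*p^4 + 3*p^3 + 11*p^2 + 4*p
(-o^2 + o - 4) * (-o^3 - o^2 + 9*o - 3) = o^5 - 6*o^3 + 16*o^2 - 39*o + 12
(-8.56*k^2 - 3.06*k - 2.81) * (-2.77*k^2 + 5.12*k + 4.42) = 23.7112*k^4 - 35.351*k^3 - 45.7187*k^2 - 27.9124*k - 12.4202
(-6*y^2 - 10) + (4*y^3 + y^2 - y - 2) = 4*y^3 - 5*y^2 - y - 12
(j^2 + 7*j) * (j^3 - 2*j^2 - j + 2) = j^5 + 5*j^4 - 15*j^3 - 5*j^2 + 14*j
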